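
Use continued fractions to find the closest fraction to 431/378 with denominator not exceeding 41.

Expand x = 431/378 as a continued fraction with the Euclidean algorithm:
  431 = 1*378 + 53, so a_0 = 1.
  378 = 7*53 + 7, so a_1 = 7.
  53 = 7*7 + 4, so a_2 = 7.
  7 = 1*4 + 3, so a_3 = 1.
  4 = 1*3 + 1, so a_4 = 1.
  3 = 3*1 + 0, so a_5 = 3.
so x = [1; 7, 7, 1, 1, 3].
Convergents (p_i = a_i*p_{i-1} + p_{i-2}, q_i = a_i*q_{i-1} + q_{i-2} with p_{-2}=0, p_{-1}=1, q_{-2}=1, q_{-1}=0), until the denominator exceeds 41:
  i=0: a_0=1, p_0 = 1*1 + 0 = 1, q_0 = 1*0 + 1 = 1.
  i=1: a_1=7, p_1 = 7*1 + 1 = 8, q_1 = 7*1 + 0 = 7.
  i=2: a_2=7, p_2 = 7*8 + 1 = 57, q_2 = 7*7 + 1 = 50.
q_2 = 50 > 41, so the last convergent with denominator <= 41 is p_1/q_1 = 8/7.
The closest fraction with denominator <= 41 is either p_1/q_1 or the intermediate fraction (k*p_1 + p_0)/(k*q_1 + q_0) with the largest k >= 1 whose denominator stays <= 41; these approach x as k grows, and every other convergent or intermediate fraction in range is farther away.
Largest k: floor((41 - q_0)/q_1) = floor((41 - 1)/7) = 5.
That gives (5*8 + 1)/(5*7 + 1) = 41/36.
Compare the errors: |x - 8/7| = |431*7 - 8*378|/(378*7) = 7/2646, and |x - 41/36| = |431*36 - 41*378|/(378*36) = 18/13608.
Cross-multiplying, 18*2646 = 47628 < 95256 = 7*13608, so 18/13608 is smaller: the intermediate fraction 41/36 is closer to x than 8/7.

41/36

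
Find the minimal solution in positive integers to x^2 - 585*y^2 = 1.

First expand sqrt(585) as a continued fraction. With x_i = (sqrt(585) + m_i)/d_i and (m_0, d_0) = (0, 1): a_0 = floor(sqrt(585)) = 24, since 24^2 = 576 <= 585 < 625 = 25^2.
Iterate m_{i+1} = d_i*a_i - m_i, d_{i+1} = (585 - m_{i+1}^2)/d_i, a_{i+1} = floor((a_0 + m_{i+1})/d_{i+1}):
  m_1 = 1*24 - 0 = 24, d_1 = (585 - 24^2)/1 = 9/1 = 9, a_1 = floor((24 + 24)/9) = 5.
  m_2 = 9*5 - 24 = 21, d_2 = (585 - 21^2)/9 = 144/9 = 16, a_2 = floor((24 + 21)/16) = 2.
  m_3 = 16*2 - 21 = 11, d_3 = (585 - 11^2)/16 = 464/16 = 29, a_3 = floor((24 + 11)/29) = 1.
  m_4 = 29*1 - 11 = 18, d_4 = (585 - 18^2)/29 = 261/29 = 9, a_4 = floor((24 + 18)/9) = 4.
  m_5 = 9*4 - 18 = 18, d_5 = (585 - 18^2)/9 = 261/9 = 29, a_5 = floor((24 + 18)/29) = 1.
  m_6 = 29*1 - 18 = 11, d_6 = (585 - 11^2)/29 = 464/29 = 16, a_6 = floor((24 + 11)/16) = 2.
  m_7 = 16*2 - 11 = 21, d_7 = (585 - 21^2)/16 = 144/16 = 9, a_7 = floor((24 + 21)/9) = 5.
  m_8 = 9*5 - 21 = 24, d_8 = (585 - 24^2)/9 = 9/9 = 1, a_8 = floor((24 + 24)/1) = 48.
  m_9 = 1*48 - 24 = 24, d_9 = (585 - 24^2)/1 = 9/1 = 9: (m_9, d_9) = (m_1, d_1) = (24, 9), so from here the quotients repeat a_1, ..., a_8; the period length is 8.
So sqrt(585) = [24; (5, 2, 1, 4, 1, 2, 5, 48)] with period length k = 8.
k is even, so the fundamental solution of x^2 - 585y^2 = 1 is (p_{k-1}, q_{k-1}) = (p_7, q_7); compute convergents through index 7.
Convergents (p_i = a_i*p_{i-1} + p_{i-2}, q_i = a_i*q_{i-1} + q_{i-2} with p_{-2}=0, p_{-1}=1, q_{-2}=1, q_{-1}=0):
  i=0: a_0=24, p_0 = 24*1 + 0 = 24, q_0 = 24*0 + 1 = 1.
  i=1: a_1=5, p_1 = 5*24 + 1 = 121, q_1 = 5*1 + 0 = 5.
  i=2: a_2=2, p_2 = 2*121 + 24 = 266, q_2 = 2*5 + 1 = 11.
  i=3: a_3=1, p_3 = 1*266 + 121 = 387, q_3 = 1*11 + 5 = 16.
  i=4: a_4=4, p_4 = 4*387 + 266 = 1814, q_4 = 4*16 + 11 = 75.
  i=5: a_5=1, p_5 = 1*1814 + 387 = 2201, q_5 = 1*75 + 16 = 91.
  i=6: a_6=2, p_6 = 2*2201 + 1814 = 6216, q_6 = 2*91 + 75 = 257.
  i=7: a_7=5, p_7 = 5*6216 + 2201 = 33281, q_7 = 5*257 + 91 = 1376.
Check: 33281^2 - 585*1376^2 = 1107624961 - 1107624960 = 1, so (x, y) = (33281, 1376) solves the equation, and by the theorem it is the least positive solution.

(x, y) = (33281, 1376)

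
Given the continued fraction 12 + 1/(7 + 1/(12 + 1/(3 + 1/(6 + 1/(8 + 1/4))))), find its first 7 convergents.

12/1, 85/7, 1032/85, 3181/262, 20118/1657, 164125/13518, 676618/55729

Using the convergent recurrence p_i = a_i*p_{i-1} + p_{i-2}, q_i = a_i*q_{i-1} + q_{i-2} with p_{-2}=0, p_{-1}=1, q_{-2}=1, q_{-1}=0:
  i=0: a_0=12, p_0 = 12*1 + 0 = 12, q_0 = 12*0 + 1 = 1.
  i=1: a_1=7, p_1 = 7*12 + 1 = 85, q_1 = 7*1 + 0 = 7.
  i=2: a_2=12, p_2 = 12*85 + 12 = 1032, q_2 = 12*7 + 1 = 85.
  i=3: a_3=3, p_3 = 3*1032 + 85 = 3181, q_3 = 3*85 + 7 = 262.
  i=4: a_4=6, p_4 = 6*3181 + 1032 = 20118, q_4 = 6*262 + 85 = 1657.
  i=5: a_5=8, p_5 = 8*20118 + 3181 = 164125, q_5 = 8*1657 + 262 = 13518.
  i=6: a_6=4, p_6 = 4*164125 + 20118 = 676618, q_6 = 4*13518 + 1657 = 55729.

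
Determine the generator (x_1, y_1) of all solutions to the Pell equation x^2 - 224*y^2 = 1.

(x, y) = (15, 1)

First expand sqrt(224) as a continued fraction. With x_i = (sqrt(224) + m_i)/d_i and (m_0, d_0) = (0, 1): a_0 = floor(sqrt(224)) = 14, since 14^2 = 196 <= 224 < 225 = 15^2.
Iterate m_{i+1} = d_i*a_i - m_i, d_{i+1} = (224 - m_{i+1}^2)/d_i, a_{i+1} = floor((a_0 + m_{i+1})/d_{i+1}):
  m_1 = 1*14 - 0 = 14, d_1 = (224 - 14^2)/1 = 28/1 = 28, a_1 = floor((14 + 14)/28) = 1.
  m_2 = 28*1 - 14 = 14, d_2 = (224 - 14^2)/28 = 28/28 = 1, a_2 = floor((14 + 14)/1) = 28.
  m_3 = 1*28 - 14 = 14, d_3 = (224 - 14^2)/1 = 28/1 = 28: (m_3, d_3) = (m_1, d_1) = (14, 28), so from here the quotients repeat a_1, a_2; the period length is 2.
So sqrt(224) = [14; (1, 28)] with period length k = 2.
k is even, so the fundamental solution of x^2 - 224y^2 = 1 is (p_{k-1}, q_{k-1}) = (p_1, q_1); compute convergents through index 1.
Convergents (p_i = a_i*p_{i-1} + p_{i-2}, q_i = a_i*q_{i-1} + q_{i-2} with p_{-2}=0, p_{-1}=1, q_{-2}=1, q_{-1}=0):
  i=0: a_0=14, p_0 = 14*1 + 0 = 14, q_0 = 14*0 + 1 = 1.
  i=1: a_1=1, p_1 = 1*14 + 1 = 15, q_1 = 1*1 + 0 = 1.
Check: 15^2 - 224*1^2 = 225 - 224 = 1, so (x, y) = (15, 1) solves the equation, and by the theorem it is the least positive solution.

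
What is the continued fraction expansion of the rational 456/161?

Run the Euclidean algorithm on 456 and 161; the successive quotients are the partial quotients a_0, a_1, ... (each step inverts the fractional part left over by the previous one):
  456 = 2*161 + 134, so a_0 = 2.
  161 = 1*134 + 27, so a_1 = 1.
  134 = 4*27 + 26, so a_2 = 4.
  27 = 1*26 + 1, so a_3 = 1.
  26 = 26*1 + 0, so a_4 = 26.
The remainder reaches 0 after 5 divisions, so the expansion has 5 partial quotients, read off in order.

[2; 1, 4, 1, 26]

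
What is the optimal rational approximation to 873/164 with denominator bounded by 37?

Expand x = 873/164 as a continued fraction with the Euclidean algorithm:
  873 = 5*164 + 53, so a_0 = 5.
  164 = 3*53 + 5, so a_1 = 3.
  53 = 10*5 + 3, so a_2 = 10.
  5 = 1*3 + 2, so a_3 = 1.
  3 = 1*2 + 1, so a_4 = 1.
  2 = 2*1 + 0, so a_5 = 2.
so x = [5; 3, 10, 1, 1, 2].
Convergents (p_i = a_i*p_{i-1} + p_{i-2}, q_i = a_i*q_{i-1} + q_{i-2} with p_{-2}=0, p_{-1}=1, q_{-2}=1, q_{-1}=0), until the denominator exceeds 37:
  i=0: a_0=5, p_0 = 5*1 + 0 = 5, q_0 = 5*0 + 1 = 1.
  i=1: a_1=3, p_1 = 3*5 + 1 = 16, q_1 = 3*1 + 0 = 3.
  i=2: a_2=10, p_2 = 10*16 + 5 = 165, q_2 = 10*3 + 1 = 31.
  i=3: a_3=1, p_3 = 1*165 + 16 = 181, q_3 = 1*31 + 3 = 34.
  i=4: a_4=1, p_4 = 1*181 + 165 = 346, q_4 = 1*34 + 31 = 65.
q_4 = 65 > 37, so the last convergent with denominator <= 37 is p_3/q_3 = 181/34.
The closest fraction with denominator <= 37 is either p_3/q_3 or the intermediate fraction (k*p_3 + p_2)/(k*q_3 + q_2) with the largest k >= 1 whose denominator stays <= 37; these approach x as k grows, and every other convergent or intermediate fraction in range is farther away.
Largest k: floor((37 - q_2)/q_3) = floor((37 - 31)/34) = 0.
Since k = 0, no intermediate fraction beyond p_3/q_3 has denominator <= 37, so the convergent 181/34 is the closest (its error is |873*34 - 181*164|/(164*34) = 2/5576).

181/34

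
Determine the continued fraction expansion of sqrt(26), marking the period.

[5; (10)]

Write x_i = (sqrt(26) + m_i)/d_i with (m_0, d_0) = (0, 1). a_0 = floor(sqrt(26)) = 5, since 5^2 = 25 <= 26 < 36 = 6^2.
Iterate m_{i+1} = d_i*a_i - m_i, d_{i+1} = (26 - m_{i+1}^2)/d_i, a_{i+1} = floor((a_0 + m_{i+1})/d_{i+1}):
  m_1 = 1*5 - 0 = 5, d_1 = (26 - 5^2)/1 = 1/1 = 1, a_1 = floor((5 + 5)/1) = 10.
  m_2 = 1*10 - 5 = 5, d_2 = (26 - 5^2)/1 = 1/1 = 1: (m_2, d_2) = (m_1, d_1) = (5, 1), so from here the quotient a_1 repeats; the period length is 1.
Hence the expansion of sqrt(26) is a_0 = 5 followed by the repeating block 10 (period 1).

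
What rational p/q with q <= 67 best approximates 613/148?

Expand x = 613/148 as a continued fraction with the Euclidean algorithm:
  613 = 4*148 + 21, so a_0 = 4.
  148 = 7*21 + 1, so a_1 = 7.
  21 = 21*1 + 0, so a_2 = 21.
so x = [4; 7, 21].
Convergents (p_i = a_i*p_{i-1} + p_{i-2}, q_i = a_i*q_{i-1} + q_{i-2} with p_{-2}=0, p_{-1}=1, q_{-2}=1, q_{-1}=0), until the denominator exceeds 67:
  i=0: a_0=4, p_0 = 4*1 + 0 = 4, q_0 = 4*0 + 1 = 1.
  i=1: a_1=7, p_1 = 7*4 + 1 = 29, q_1 = 7*1 + 0 = 7.
  i=2: a_2=21, p_2 = 21*29 + 4 = 613, q_2 = 21*7 + 1 = 148.
q_2 = 148 > 67, so the last convergent with denominator <= 67 is p_1/q_1 = 29/7.
The closest fraction with denominator <= 67 is either p_1/q_1 or the intermediate fraction (k*p_1 + p_0)/(k*q_1 + q_0) with the largest k >= 1 whose denominator stays <= 67; these approach x as k grows, and every other convergent or intermediate fraction in range is farther away.
Largest k: floor((67 - q_0)/q_1) = floor((67 - 1)/7) = 9.
That gives (9*29 + 4)/(9*7 + 1) = 265/64.
Compare the errors: |x - 29/7| = |613*7 - 29*148|/(148*7) = 1/1036, and |x - 265/64| = |613*64 - 265*148|/(148*64) = 12/9472.
Cross-multiplying, 1*9472 = 9472 < 12432 = 12*1036, so 1/1036 is smaller: the convergent 29/7 is closer to x than 265/64.

29/7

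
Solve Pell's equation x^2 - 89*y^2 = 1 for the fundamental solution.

First expand sqrt(89) as a continued fraction. With x_i = (sqrt(89) + m_i)/d_i and (m_0, d_0) = (0, 1): a_0 = floor(sqrt(89)) = 9, since 9^2 = 81 <= 89 < 100 = 10^2.
Iterate m_{i+1} = d_i*a_i - m_i, d_{i+1} = (89 - m_{i+1}^2)/d_i, a_{i+1} = floor((a_0 + m_{i+1})/d_{i+1}):
  m_1 = 1*9 - 0 = 9, d_1 = (89 - 9^2)/1 = 8/1 = 8, a_1 = floor((9 + 9)/8) = 2.
  m_2 = 8*2 - 9 = 7, d_2 = (89 - 7^2)/8 = 40/8 = 5, a_2 = floor((9 + 7)/5) = 3.
  m_3 = 5*3 - 7 = 8, d_3 = (89 - 8^2)/5 = 25/5 = 5, a_3 = floor((9 + 8)/5) = 3.
  m_4 = 5*3 - 8 = 7, d_4 = (89 - 7^2)/5 = 40/5 = 8, a_4 = floor((9 + 7)/8) = 2.
  m_5 = 8*2 - 7 = 9, d_5 = (89 - 9^2)/8 = 8/8 = 1, a_5 = floor((9 + 9)/1) = 18.
  m_6 = 1*18 - 9 = 9, d_6 = (89 - 9^2)/1 = 8/1 = 8: (m_6, d_6) = (m_1, d_1) = (9, 8), so from here the quotients repeat a_1, ..., a_5; the period length is 5.
So sqrt(89) = [9; (2, 3, 3, 2, 18)] with period length k = 5.
k is odd, so (p_{k-1}, q_{k-1}) only solves x^2 - 89y^2 = -1 and the fundamental solution of x^2 - 89y^2 = 1 is (p_{2k-1}, q_{2k-1}) = (p_9, q_9); compute convergents through index 9, running through the period twice.
Convergents (p_i = a_i*p_{i-1} + p_{i-2}, q_i = a_i*q_{i-1} + q_{i-2} with p_{-2}=0, p_{-1}=1, q_{-2}=1, q_{-1}=0):
  i=0: a_0=9, p_0 = 9*1 + 0 = 9, q_0 = 9*0 + 1 = 1.
  i=1: a_1=2, p_1 = 2*9 + 1 = 19, q_1 = 2*1 + 0 = 2.
  i=2: a_2=3, p_2 = 3*19 + 9 = 66, q_2 = 3*2 + 1 = 7.
  i=3: a_3=3, p_3 = 3*66 + 19 = 217, q_3 = 3*7 + 2 = 23.
  i=4: a_4=2, p_4 = 2*217 + 66 = 500, q_4 = 2*23 + 7 = 53.
  i=5: a_5=18, p_5 = 18*500 + 217 = 9217, q_5 = 18*53 + 23 = 977.
  i=6: a_6=2, p_6 = 2*9217 + 500 = 18934, q_6 = 2*977 + 53 = 2007.
  i=7: a_7=3, p_7 = 3*18934 + 9217 = 66019, q_7 = 3*2007 + 977 = 6998.
  i=8: a_8=3, p_8 = 3*66019 + 18934 = 216991, q_8 = 3*6998 + 2007 = 23001.
  i=9: a_9=2, p_9 = 2*216991 + 66019 = 500001, q_9 = 2*23001 + 6998 = 53000.
Indeed p_4^2 - 89*q_4^2 = 250000 - 250001 = -1, not +1.
Check: 500001^2 - 89*53000^2 = 250001000001 - 250001000000 = 1, so (x, y) = (500001, 53000) solves the equation, and by the theorem it is the least positive solution.

(x, y) = (500001, 53000)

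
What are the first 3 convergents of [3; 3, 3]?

3/1, 10/3, 33/10

Using the convergent recurrence p_i = a_i*p_{i-1} + p_{i-2}, q_i = a_i*q_{i-1} + q_{i-2} with p_{-2}=0, p_{-1}=1, q_{-2}=1, q_{-1}=0:
  i=0: a_0=3, p_0 = 3*1 + 0 = 3, q_0 = 3*0 + 1 = 1.
  i=1: a_1=3, p_1 = 3*3 + 1 = 10, q_1 = 3*1 + 0 = 3.
  i=2: a_2=3, p_2 = 3*10 + 3 = 33, q_2 = 3*3 + 1 = 10.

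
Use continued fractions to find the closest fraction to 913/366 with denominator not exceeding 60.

Expand x = 913/366 as a continued fraction with the Euclidean algorithm:
  913 = 2*366 + 181, so a_0 = 2.
  366 = 2*181 + 4, so a_1 = 2.
  181 = 45*4 + 1, so a_2 = 45.
  4 = 4*1 + 0, so a_3 = 4.
so x = [2; 2, 45, 4].
Convergents (p_i = a_i*p_{i-1} + p_{i-2}, q_i = a_i*q_{i-1} + q_{i-2} with p_{-2}=0, p_{-1}=1, q_{-2}=1, q_{-1}=0), until the denominator exceeds 60:
  i=0: a_0=2, p_0 = 2*1 + 0 = 2, q_0 = 2*0 + 1 = 1.
  i=1: a_1=2, p_1 = 2*2 + 1 = 5, q_1 = 2*1 + 0 = 2.
  i=2: a_2=45, p_2 = 45*5 + 2 = 227, q_2 = 45*2 + 1 = 91.
q_2 = 91 > 60, so the last convergent with denominator <= 60 is p_1/q_1 = 5/2.
The closest fraction with denominator <= 60 is either p_1/q_1 or the intermediate fraction (k*p_1 + p_0)/(k*q_1 + q_0) with the largest k >= 1 whose denominator stays <= 60; these approach x as k grows, and every other convergent or intermediate fraction in range is farther away.
Largest k: floor((60 - q_0)/q_1) = floor((60 - 1)/2) = 29.
That gives (29*5 + 2)/(29*2 + 1) = 147/59.
Compare the errors: |x - 5/2| = |913*2 - 5*366|/(366*2) = 4/732, and |x - 147/59| = |913*59 - 147*366|/(366*59) = 65/21594.
Cross-multiplying, 65*732 = 47580 < 86376 = 4*21594, so 65/21594 is smaller: the intermediate fraction 147/59 is closer to x than 5/2.

147/59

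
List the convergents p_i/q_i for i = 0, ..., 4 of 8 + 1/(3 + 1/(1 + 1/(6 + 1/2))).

8/1, 25/3, 33/4, 223/27, 479/58

Using the convergent recurrence p_i = a_i*p_{i-1} + p_{i-2}, q_i = a_i*q_{i-1} + q_{i-2} with p_{-2}=0, p_{-1}=1, q_{-2}=1, q_{-1}=0:
  i=0: a_0=8, p_0 = 8*1 + 0 = 8, q_0 = 8*0 + 1 = 1.
  i=1: a_1=3, p_1 = 3*8 + 1 = 25, q_1 = 3*1 + 0 = 3.
  i=2: a_2=1, p_2 = 1*25 + 8 = 33, q_2 = 1*3 + 1 = 4.
  i=3: a_3=6, p_3 = 6*33 + 25 = 223, q_3 = 6*4 + 3 = 27.
  i=4: a_4=2, p_4 = 2*223 + 33 = 479, q_4 = 2*27 + 4 = 58.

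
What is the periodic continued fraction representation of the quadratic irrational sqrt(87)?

[9; (3, 18)]

Write x_i = (sqrt(87) + m_i)/d_i with (m_0, d_0) = (0, 1). a_0 = floor(sqrt(87)) = 9, since 9^2 = 81 <= 87 < 100 = 10^2.
Iterate m_{i+1} = d_i*a_i - m_i, d_{i+1} = (87 - m_{i+1}^2)/d_i, a_{i+1} = floor((a_0 + m_{i+1})/d_{i+1}):
  m_1 = 1*9 - 0 = 9, d_1 = (87 - 9^2)/1 = 6/1 = 6, a_1 = floor((9 + 9)/6) = 3.
  m_2 = 6*3 - 9 = 9, d_2 = (87 - 9^2)/6 = 6/6 = 1, a_2 = floor((9 + 9)/1) = 18.
  m_3 = 1*18 - 9 = 9, d_3 = (87 - 9^2)/1 = 6/1 = 6: (m_3, d_3) = (m_1, d_1) = (9, 6), so from here the quotients repeat a_1, a_2; the period length is 2.
Hence the expansion of sqrt(87) is a_0 = 9 followed by the repeating block 3, 18 (period 2).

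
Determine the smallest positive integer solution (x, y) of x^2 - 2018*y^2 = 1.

First expand sqrt(2018) as a continued fraction. With x_i = (sqrt(2018) + m_i)/d_i and (m_0, d_0) = (0, 1): a_0 = floor(sqrt(2018)) = 44, since 44^2 = 1936 <= 2018 < 2025 = 45^2.
Iterate m_{i+1} = d_i*a_i - m_i, d_{i+1} = (2018 - m_{i+1}^2)/d_i, a_{i+1} = floor((a_0 + m_{i+1})/d_{i+1}):
  m_1 = 1*44 - 0 = 44, d_1 = (2018 - 44^2)/1 = 82/1 = 82, a_1 = floor((44 + 44)/82) = 1.
  m_2 = 82*1 - 44 = 38, d_2 = (2018 - 38^2)/82 = 574/82 = 7, a_2 = floor((44 + 38)/7) = 11.
  m_3 = 7*11 - 38 = 39, d_3 = (2018 - 39^2)/7 = 497/7 = 71, a_3 = floor((44 + 39)/71) = 1.
  m_4 = 71*1 - 39 = 32, d_4 = (2018 - 32^2)/71 = 994/71 = 14, a_4 = floor((44 + 32)/14) = 5.
  m_5 = 14*5 - 32 = 38, d_5 = (2018 - 38^2)/14 = 574/14 = 41, a_5 = floor((44 + 38)/41) = 2.
  m_6 = 41*2 - 38 = 44, d_6 = (2018 - 44^2)/41 = 82/41 = 2, a_6 = floor((44 + 44)/2) = 44.
  m_7 = 2*44 - 44 = 44, d_7 = (2018 - 44^2)/2 = 82/2 = 41, a_7 = floor((44 + 44)/41) = 2.
  m_8 = 41*2 - 44 = 38, d_8 = (2018 - 38^2)/41 = 574/41 = 14, a_8 = floor((44 + 38)/14) = 5.
  m_9 = 14*5 - 38 = 32, d_9 = (2018 - 32^2)/14 = 994/14 = 71, a_9 = floor((44 + 32)/71) = 1.
  m_10 = 71*1 - 32 = 39, d_10 = (2018 - 39^2)/71 = 497/71 = 7, a_10 = floor((44 + 39)/7) = 11.
  m_11 = 7*11 - 39 = 38, d_11 = (2018 - 38^2)/7 = 574/7 = 82, a_11 = floor((44 + 38)/82) = 1.
  m_12 = 82*1 - 38 = 44, d_12 = (2018 - 44^2)/82 = 82/82 = 1, a_12 = floor((44 + 44)/1) = 88.
  m_13 = 1*88 - 44 = 44, d_13 = (2018 - 44^2)/1 = 82/1 = 82: (m_13, d_13) = (m_1, d_1) = (44, 82), so from here the quotients repeat a_1, ..., a_12; the period length is 12.
So sqrt(2018) = [44; (1, 11, 1, 5, 2, 44, 2, 5, 1, 11, 1, 88)] with period length k = 12.
k is even, so the fundamental solution of x^2 - 2018y^2 = 1 is (p_{k-1}, q_{k-1}) = (p_11, q_11); compute convergents through index 11.
Convergents (p_i = a_i*p_{i-1} + p_{i-2}, q_i = a_i*q_{i-1} + q_{i-2} with p_{-2}=0, p_{-1}=1, q_{-2}=1, q_{-1}=0):
  i=0: a_0=44, p_0 = 44*1 + 0 = 44, q_0 = 44*0 + 1 = 1.
  i=1: a_1=1, p_1 = 1*44 + 1 = 45, q_1 = 1*1 + 0 = 1.
  i=2: a_2=11, p_2 = 11*45 + 44 = 539, q_2 = 11*1 + 1 = 12.
  i=3: a_3=1, p_3 = 1*539 + 45 = 584, q_3 = 1*12 + 1 = 13.
  i=4: a_4=5, p_4 = 5*584 + 539 = 3459, q_4 = 5*13 + 12 = 77.
  i=5: a_5=2, p_5 = 2*3459 + 584 = 7502, q_5 = 2*77 + 13 = 167.
  i=6: a_6=44, p_6 = 44*7502 + 3459 = 333547, q_6 = 44*167 + 77 = 7425.
  i=7: a_7=2, p_7 = 2*333547 + 7502 = 674596, q_7 = 2*7425 + 167 = 15017.
  i=8: a_8=5, p_8 = 5*674596 + 333547 = 3706527, q_8 = 5*15017 + 7425 = 82510.
  i=9: a_9=1, p_9 = 1*3706527 + 674596 = 4381123, q_9 = 1*82510 + 15017 = 97527.
  i=10: a_10=11, p_10 = 11*4381123 + 3706527 = 51898880, q_10 = 11*97527 + 82510 = 1155307.
  i=11: a_11=1, p_11 = 1*51898880 + 4381123 = 56280003, q_11 = 1*1155307 + 97527 = 1252834.
Check: 56280003^2 - 2018*1252834^2 = 3167438737680009 - 3167438737680008 = 1, so (x, y) = (56280003, 1252834) solves the equation, and by the theorem it is the least positive solution.

(x, y) = (56280003, 1252834)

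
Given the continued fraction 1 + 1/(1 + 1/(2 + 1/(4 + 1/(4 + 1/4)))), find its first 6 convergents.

Using the convergent recurrence p_i = a_i*p_{i-1} + p_{i-2}, q_i = a_i*q_{i-1} + q_{i-2} with p_{-2}=0, p_{-1}=1, q_{-2}=1, q_{-1}=0:
  i=0: a_0=1, p_0 = 1*1 + 0 = 1, q_0 = 1*0 + 1 = 1.
  i=1: a_1=1, p_1 = 1*1 + 1 = 2, q_1 = 1*1 + 0 = 1.
  i=2: a_2=2, p_2 = 2*2 + 1 = 5, q_2 = 2*1 + 1 = 3.
  i=3: a_3=4, p_3 = 4*5 + 2 = 22, q_3 = 4*3 + 1 = 13.
  i=4: a_4=4, p_4 = 4*22 + 5 = 93, q_4 = 4*13 + 3 = 55.
  i=5: a_5=4, p_5 = 4*93 + 22 = 394, q_5 = 4*55 + 13 = 233.

1/1, 2/1, 5/3, 22/13, 93/55, 394/233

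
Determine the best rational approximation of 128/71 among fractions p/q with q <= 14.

9/5

Expand x = 128/71 as a continued fraction with the Euclidean algorithm:
  128 = 1*71 + 57, so a_0 = 1.
  71 = 1*57 + 14, so a_1 = 1.
  57 = 4*14 + 1, so a_2 = 4.
  14 = 14*1 + 0, so a_3 = 14.
so x = [1; 1, 4, 14].
Convergents (p_i = a_i*p_{i-1} + p_{i-2}, q_i = a_i*q_{i-1} + q_{i-2} with p_{-2}=0, p_{-1}=1, q_{-2}=1, q_{-1}=0), until the denominator exceeds 14:
  i=0: a_0=1, p_0 = 1*1 + 0 = 1, q_0 = 1*0 + 1 = 1.
  i=1: a_1=1, p_1 = 1*1 + 1 = 2, q_1 = 1*1 + 0 = 1.
  i=2: a_2=4, p_2 = 4*2 + 1 = 9, q_2 = 4*1 + 1 = 5.
  i=3: a_3=14, p_3 = 14*9 + 2 = 128, q_3 = 14*5 + 1 = 71.
q_3 = 71 > 14, so the last convergent with denominator <= 14 is p_2/q_2 = 9/5.
The closest fraction with denominator <= 14 is either p_2/q_2 or the intermediate fraction (k*p_2 + p_1)/(k*q_2 + q_1) with the largest k >= 1 whose denominator stays <= 14; these approach x as k grows, and every other convergent or intermediate fraction in range is farther away.
Largest k: floor((14 - q_1)/q_2) = floor((14 - 1)/5) = 2.
That gives (2*9 + 2)/(2*5 + 1) = 20/11.
Compare the errors: |x - 9/5| = |128*5 - 9*71|/(71*5) = 1/355, and |x - 20/11| = |128*11 - 20*71|/(71*11) = 12/781.
Cross-multiplying, 1*781 = 781 < 4260 = 12*355, so 1/355 is smaller: the convergent 9/5 is closer to x than 20/11.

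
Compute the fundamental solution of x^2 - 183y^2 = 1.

(x, y) = (487, 36)

First expand sqrt(183) as a continued fraction. With x_i = (sqrt(183) + m_i)/d_i and (m_0, d_0) = (0, 1): a_0 = floor(sqrt(183)) = 13, since 13^2 = 169 <= 183 < 196 = 14^2.
Iterate m_{i+1} = d_i*a_i - m_i, d_{i+1} = (183 - m_{i+1}^2)/d_i, a_{i+1} = floor((a_0 + m_{i+1})/d_{i+1}):
  m_1 = 1*13 - 0 = 13, d_1 = (183 - 13^2)/1 = 14/1 = 14, a_1 = floor((13 + 13)/14) = 1.
  m_2 = 14*1 - 13 = 1, d_2 = (183 - 1^2)/14 = 182/14 = 13, a_2 = floor((13 + 1)/13) = 1.
  m_3 = 13*1 - 1 = 12, d_3 = (183 - 12^2)/13 = 39/13 = 3, a_3 = floor((13 + 12)/3) = 8.
  m_4 = 3*8 - 12 = 12, d_4 = (183 - 12^2)/3 = 39/3 = 13, a_4 = floor((13 + 12)/13) = 1.
  m_5 = 13*1 - 12 = 1, d_5 = (183 - 1^2)/13 = 182/13 = 14, a_5 = floor((13 + 1)/14) = 1.
  m_6 = 14*1 - 1 = 13, d_6 = (183 - 13^2)/14 = 14/14 = 1, a_6 = floor((13 + 13)/1) = 26.
  m_7 = 1*26 - 13 = 13, d_7 = (183 - 13^2)/1 = 14/1 = 14: (m_7, d_7) = (m_1, d_1) = (13, 14), so from here the quotients repeat a_1, ..., a_6; the period length is 6.
So sqrt(183) = [13; (1, 1, 8, 1, 1, 26)] with period length k = 6.
k is even, so the fundamental solution of x^2 - 183y^2 = 1 is (p_{k-1}, q_{k-1}) = (p_5, q_5); compute convergents through index 5.
Convergents (p_i = a_i*p_{i-1} + p_{i-2}, q_i = a_i*q_{i-1} + q_{i-2} with p_{-2}=0, p_{-1}=1, q_{-2}=1, q_{-1}=0):
  i=0: a_0=13, p_0 = 13*1 + 0 = 13, q_0 = 13*0 + 1 = 1.
  i=1: a_1=1, p_1 = 1*13 + 1 = 14, q_1 = 1*1 + 0 = 1.
  i=2: a_2=1, p_2 = 1*14 + 13 = 27, q_2 = 1*1 + 1 = 2.
  i=3: a_3=8, p_3 = 8*27 + 14 = 230, q_3 = 8*2 + 1 = 17.
  i=4: a_4=1, p_4 = 1*230 + 27 = 257, q_4 = 1*17 + 2 = 19.
  i=5: a_5=1, p_5 = 1*257 + 230 = 487, q_5 = 1*19 + 17 = 36.
Check: 487^2 - 183*36^2 = 237169 - 237168 = 1, so (x, y) = (487, 36) solves the equation, and by the theorem it is the least positive solution.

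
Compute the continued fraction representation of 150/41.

Run the Euclidean algorithm on 150 and 41; the successive quotients are the partial quotients a_0, a_1, ... (each step inverts the fractional part left over by the previous one):
  150 = 3*41 + 27, so a_0 = 3.
  41 = 1*27 + 14, so a_1 = 1.
  27 = 1*14 + 13, so a_2 = 1.
  14 = 1*13 + 1, so a_3 = 1.
  13 = 13*1 + 0, so a_4 = 13.
The remainder reaches 0 after 5 divisions, so the expansion has 5 partial quotients, read off in order.

[3; 1, 1, 1, 13]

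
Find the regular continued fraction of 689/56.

[12; 3, 3, 2, 2]

Run the Euclidean algorithm on 689 and 56; the successive quotients are the partial quotients a_0, a_1, ... (each step inverts the fractional part left over by the previous one):
  689 = 12*56 + 17, so a_0 = 12.
  56 = 3*17 + 5, so a_1 = 3.
  17 = 3*5 + 2, so a_2 = 3.
  5 = 2*2 + 1, so a_3 = 2.
  2 = 2*1 + 0, so a_4 = 2.
The remainder reaches 0 after 5 divisions, so the expansion has 5 partial quotients, read off in order.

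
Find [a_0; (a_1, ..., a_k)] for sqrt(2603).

Write x_i = (sqrt(2603) + m_i)/d_i with (m_0, d_0) = (0, 1). a_0 = floor(sqrt(2603)) = 51, since 51^2 = 2601 <= 2603 < 2704 = 52^2.
Iterate m_{i+1} = d_i*a_i - m_i, d_{i+1} = (2603 - m_{i+1}^2)/d_i, a_{i+1} = floor((a_0 + m_{i+1})/d_{i+1}):
  m_1 = 1*51 - 0 = 51, d_1 = (2603 - 51^2)/1 = 2/1 = 2, a_1 = floor((51 + 51)/2) = 51.
  m_2 = 2*51 - 51 = 51, d_2 = (2603 - 51^2)/2 = 2/2 = 1, a_2 = floor((51 + 51)/1) = 102.
  m_3 = 1*102 - 51 = 51, d_3 = (2603 - 51^2)/1 = 2/1 = 2: (m_3, d_3) = (m_1, d_1) = (51, 2), so from here the quotients repeat a_1, a_2; the period length is 2.
Hence the expansion of sqrt(2603) is a_0 = 51 followed by the repeating block 51, 102 (period 2).

[51; (51, 102)]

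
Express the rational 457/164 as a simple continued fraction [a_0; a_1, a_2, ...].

[2; 1, 3, 1, 2, 5, 2]

Run the Euclidean algorithm on 457 and 164; the successive quotients are the partial quotients a_0, a_1, ... (each step inverts the fractional part left over by the previous one):
  457 = 2*164 + 129, so a_0 = 2.
  164 = 1*129 + 35, so a_1 = 1.
  129 = 3*35 + 24, so a_2 = 3.
  35 = 1*24 + 11, so a_3 = 1.
  24 = 2*11 + 2, so a_4 = 2.
  11 = 5*2 + 1, so a_5 = 5.
  2 = 2*1 + 0, so a_6 = 2.
The remainder reaches 0 after 7 divisions, so the expansion has 7 partial quotients, read off in order.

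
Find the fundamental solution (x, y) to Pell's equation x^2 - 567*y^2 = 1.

(x, y) = (2024, 85)

First expand sqrt(567) as a continued fraction. With x_i = (sqrt(567) + m_i)/d_i and (m_0, d_0) = (0, 1): a_0 = floor(sqrt(567)) = 23, since 23^2 = 529 <= 567 < 576 = 24^2.
Iterate m_{i+1} = d_i*a_i - m_i, d_{i+1} = (567 - m_{i+1}^2)/d_i, a_{i+1} = floor((a_0 + m_{i+1})/d_{i+1}):
  m_1 = 1*23 - 0 = 23, d_1 = (567 - 23^2)/1 = 38/1 = 38, a_1 = floor((23 + 23)/38) = 1.
  m_2 = 38*1 - 23 = 15, d_2 = (567 - 15^2)/38 = 342/38 = 9, a_2 = floor((23 + 15)/9) = 4.
  m_3 = 9*4 - 15 = 21, d_3 = (567 - 21^2)/9 = 126/9 = 14, a_3 = floor((23 + 21)/14) = 3.
  m_4 = 14*3 - 21 = 21, d_4 = (567 - 21^2)/14 = 126/14 = 9, a_4 = floor((23 + 21)/9) = 4.
  m_5 = 9*4 - 21 = 15, d_5 = (567 - 15^2)/9 = 342/9 = 38, a_5 = floor((23 + 15)/38) = 1.
  m_6 = 38*1 - 15 = 23, d_6 = (567 - 23^2)/38 = 38/38 = 1, a_6 = floor((23 + 23)/1) = 46.
  m_7 = 1*46 - 23 = 23, d_7 = (567 - 23^2)/1 = 38/1 = 38: (m_7, d_7) = (m_1, d_1) = (23, 38), so from here the quotients repeat a_1, ..., a_6; the period length is 6.
So sqrt(567) = [23; (1, 4, 3, 4, 1, 46)] with period length k = 6.
k is even, so the fundamental solution of x^2 - 567y^2 = 1 is (p_{k-1}, q_{k-1}) = (p_5, q_5); compute convergents through index 5.
Convergents (p_i = a_i*p_{i-1} + p_{i-2}, q_i = a_i*q_{i-1} + q_{i-2} with p_{-2}=0, p_{-1}=1, q_{-2}=1, q_{-1}=0):
  i=0: a_0=23, p_0 = 23*1 + 0 = 23, q_0 = 23*0 + 1 = 1.
  i=1: a_1=1, p_1 = 1*23 + 1 = 24, q_1 = 1*1 + 0 = 1.
  i=2: a_2=4, p_2 = 4*24 + 23 = 119, q_2 = 4*1 + 1 = 5.
  i=3: a_3=3, p_3 = 3*119 + 24 = 381, q_3 = 3*5 + 1 = 16.
  i=4: a_4=4, p_4 = 4*381 + 119 = 1643, q_4 = 4*16 + 5 = 69.
  i=5: a_5=1, p_5 = 1*1643 + 381 = 2024, q_5 = 1*69 + 16 = 85.
Check: 2024^2 - 567*85^2 = 4096576 - 4096575 = 1, so (x, y) = (2024, 85) solves the equation, and by the theorem it is the least positive solution.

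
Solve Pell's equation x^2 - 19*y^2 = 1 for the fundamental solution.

First expand sqrt(19) as a continued fraction. With x_i = (sqrt(19) + m_i)/d_i and (m_0, d_0) = (0, 1): a_0 = floor(sqrt(19)) = 4, since 4^2 = 16 <= 19 < 25 = 5^2.
Iterate m_{i+1} = d_i*a_i - m_i, d_{i+1} = (19 - m_{i+1}^2)/d_i, a_{i+1} = floor((a_0 + m_{i+1})/d_{i+1}):
  m_1 = 1*4 - 0 = 4, d_1 = (19 - 4^2)/1 = 3/1 = 3, a_1 = floor((4 + 4)/3) = 2.
  m_2 = 3*2 - 4 = 2, d_2 = (19 - 2^2)/3 = 15/3 = 5, a_2 = floor((4 + 2)/5) = 1.
  m_3 = 5*1 - 2 = 3, d_3 = (19 - 3^2)/5 = 10/5 = 2, a_3 = floor((4 + 3)/2) = 3.
  m_4 = 2*3 - 3 = 3, d_4 = (19 - 3^2)/2 = 10/2 = 5, a_4 = floor((4 + 3)/5) = 1.
  m_5 = 5*1 - 3 = 2, d_5 = (19 - 2^2)/5 = 15/5 = 3, a_5 = floor((4 + 2)/3) = 2.
  m_6 = 3*2 - 2 = 4, d_6 = (19 - 4^2)/3 = 3/3 = 1, a_6 = floor((4 + 4)/1) = 8.
  m_7 = 1*8 - 4 = 4, d_7 = (19 - 4^2)/1 = 3/1 = 3: (m_7, d_7) = (m_1, d_1) = (4, 3), so from here the quotients repeat a_1, ..., a_6; the period length is 6.
So sqrt(19) = [4; (2, 1, 3, 1, 2, 8)] with period length k = 6.
k is even, so the fundamental solution of x^2 - 19y^2 = 1 is (p_{k-1}, q_{k-1}) = (p_5, q_5); compute convergents through index 5.
Convergents (p_i = a_i*p_{i-1} + p_{i-2}, q_i = a_i*q_{i-1} + q_{i-2} with p_{-2}=0, p_{-1}=1, q_{-2}=1, q_{-1}=0):
  i=0: a_0=4, p_0 = 4*1 + 0 = 4, q_0 = 4*0 + 1 = 1.
  i=1: a_1=2, p_1 = 2*4 + 1 = 9, q_1 = 2*1 + 0 = 2.
  i=2: a_2=1, p_2 = 1*9 + 4 = 13, q_2 = 1*2 + 1 = 3.
  i=3: a_3=3, p_3 = 3*13 + 9 = 48, q_3 = 3*3 + 2 = 11.
  i=4: a_4=1, p_4 = 1*48 + 13 = 61, q_4 = 1*11 + 3 = 14.
  i=5: a_5=2, p_5 = 2*61 + 48 = 170, q_5 = 2*14 + 11 = 39.
Check: 170^2 - 19*39^2 = 28900 - 28899 = 1, so (x, y) = (170, 39) solves the equation, and by the theorem it is the least positive solution.

(x, y) = (170, 39)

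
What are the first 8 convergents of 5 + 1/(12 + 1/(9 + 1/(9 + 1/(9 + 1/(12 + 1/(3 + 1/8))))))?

5/1, 61/12, 554/109, 5047/993, 45977/9046, 556771/109545, 1716290/337681, 14287091/2810993

Using the convergent recurrence p_i = a_i*p_{i-1} + p_{i-2}, q_i = a_i*q_{i-1} + q_{i-2} with p_{-2}=0, p_{-1}=1, q_{-2}=1, q_{-1}=0:
  i=0: a_0=5, p_0 = 5*1 + 0 = 5, q_0 = 5*0 + 1 = 1.
  i=1: a_1=12, p_1 = 12*5 + 1 = 61, q_1 = 12*1 + 0 = 12.
  i=2: a_2=9, p_2 = 9*61 + 5 = 554, q_2 = 9*12 + 1 = 109.
  i=3: a_3=9, p_3 = 9*554 + 61 = 5047, q_3 = 9*109 + 12 = 993.
  i=4: a_4=9, p_4 = 9*5047 + 554 = 45977, q_4 = 9*993 + 109 = 9046.
  i=5: a_5=12, p_5 = 12*45977 + 5047 = 556771, q_5 = 12*9046 + 993 = 109545.
  i=6: a_6=3, p_6 = 3*556771 + 45977 = 1716290, q_6 = 3*109545 + 9046 = 337681.
  i=7: a_7=8, p_7 = 8*1716290 + 556771 = 14287091, q_7 = 8*337681 + 109545 = 2810993.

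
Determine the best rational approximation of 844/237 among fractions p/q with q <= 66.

Expand x = 844/237 as a continued fraction with the Euclidean algorithm:
  844 = 3*237 + 133, so a_0 = 3.
  237 = 1*133 + 104, so a_1 = 1.
  133 = 1*104 + 29, so a_2 = 1.
  104 = 3*29 + 17, so a_3 = 3.
  29 = 1*17 + 12, so a_4 = 1.
  17 = 1*12 + 5, so a_5 = 1.
  12 = 2*5 + 2, so a_6 = 2.
  5 = 2*2 + 1, so a_7 = 2.
  2 = 2*1 + 0, so a_8 = 2.
so x = [3; 1, 1, 3, 1, 1, 2, 2, 2].
Convergents (p_i = a_i*p_{i-1} + p_{i-2}, q_i = a_i*q_{i-1} + q_{i-2} with p_{-2}=0, p_{-1}=1, q_{-2}=1, q_{-1}=0), until the denominator exceeds 66:
  i=0: a_0=3, p_0 = 3*1 + 0 = 3, q_0 = 3*0 + 1 = 1.
  i=1: a_1=1, p_1 = 1*3 + 1 = 4, q_1 = 1*1 + 0 = 1.
  i=2: a_2=1, p_2 = 1*4 + 3 = 7, q_2 = 1*1 + 1 = 2.
  i=3: a_3=3, p_3 = 3*7 + 4 = 25, q_3 = 3*2 + 1 = 7.
  i=4: a_4=1, p_4 = 1*25 + 7 = 32, q_4 = 1*7 + 2 = 9.
  i=5: a_5=1, p_5 = 1*32 + 25 = 57, q_5 = 1*9 + 7 = 16.
  i=6: a_6=2, p_6 = 2*57 + 32 = 146, q_6 = 2*16 + 9 = 41.
  i=7: a_7=2, p_7 = 2*146 + 57 = 349, q_7 = 2*41 + 16 = 98.
q_7 = 98 > 66, so the last convergent with denominator <= 66 is p_6/q_6 = 146/41.
The closest fraction with denominator <= 66 is either p_6/q_6 or the intermediate fraction (k*p_6 + p_5)/(k*q_6 + q_5) with the largest k >= 1 whose denominator stays <= 66; these approach x as k grows, and every other convergent or intermediate fraction in range is farther away.
Largest k: floor((66 - q_5)/q_6) = floor((66 - 16)/41) = 1.
That gives (1*146 + 57)/(1*41 + 16) = 203/57.
Compare the errors: |x - 146/41| = |844*41 - 146*237|/(237*41) = 2/9717, and |x - 203/57| = |844*57 - 203*237|/(237*57) = 3/13509.
Cross-multiplying, 2*13509 = 27018 < 29151 = 3*9717, so 2/9717 is smaller: the convergent 146/41 is closer to x than 203/57.

146/41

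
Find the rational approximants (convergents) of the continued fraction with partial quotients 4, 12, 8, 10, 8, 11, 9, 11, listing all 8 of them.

4/1, 49/12, 396/97, 4009/982, 32468/7953, 361157/88465, 3282881/804138, 36472848/8933983

Using the convergent recurrence p_i = a_i*p_{i-1} + p_{i-2}, q_i = a_i*q_{i-1} + q_{i-2} with p_{-2}=0, p_{-1}=1, q_{-2}=1, q_{-1}=0:
  i=0: a_0=4, p_0 = 4*1 + 0 = 4, q_0 = 4*0 + 1 = 1.
  i=1: a_1=12, p_1 = 12*4 + 1 = 49, q_1 = 12*1 + 0 = 12.
  i=2: a_2=8, p_2 = 8*49 + 4 = 396, q_2 = 8*12 + 1 = 97.
  i=3: a_3=10, p_3 = 10*396 + 49 = 4009, q_3 = 10*97 + 12 = 982.
  i=4: a_4=8, p_4 = 8*4009 + 396 = 32468, q_4 = 8*982 + 97 = 7953.
  i=5: a_5=11, p_5 = 11*32468 + 4009 = 361157, q_5 = 11*7953 + 982 = 88465.
  i=6: a_6=9, p_6 = 9*361157 + 32468 = 3282881, q_6 = 9*88465 + 7953 = 804138.
  i=7: a_7=11, p_7 = 11*3282881 + 361157 = 36472848, q_7 = 11*804138 + 88465 = 8933983.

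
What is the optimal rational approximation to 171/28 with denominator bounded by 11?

55/9

Expand x = 171/28 as a continued fraction with the Euclidean algorithm:
  171 = 6*28 + 3, so a_0 = 6.
  28 = 9*3 + 1, so a_1 = 9.
  3 = 3*1 + 0, so a_2 = 3.
so x = [6; 9, 3].
Convergents (p_i = a_i*p_{i-1} + p_{i-2}, q_i = a_i*q_{i-1} + q_{i-2} with p_{-2}=0, p_{-1}=1, q_{-2}=1, q_{-1}=0), until the denominator exceeds 11:
  i=0: a_0=6, p_0 = 6*1 + 0 = 6, q_0 = 6*0 + 1 = 1.
  i=1: a_1=9, p_1 = 9*6 + 1 = 55, q_1 = 9*1 + 0 = 9.
  i=2: a_2=3, p_2 = 3*55 + 6 = 171, q_2 = 3*9 + 1 = 28.
q_2 = 28 > 11, so the last convergent with denominator <= 11 is p_1/q_1 = 55/9.
The closest fraction with denominator <= 11 is either p_1/q_1 or the intermediate fraction (k*p_1 + p_0)/(k*q_1 + q_0) with the largest k >= 1 whose denominator stays <= 11; these approach x as k grows, and every other convergent or intermediate fraction in range is farther away.
Largest k: floor((11 - q_0)/q_1) = floor((11 - 1)/9) = 1.
That gives (1*55 + 6)/(1*9 + 1) = 61/10.
Compare the errors: |x - 55/9| = |171*9 - 55*28|/(28*9) = 1/252, and |x - 61/10| = |171*10 - 61*28|/(28*10) = 2/280.
Cross-multiplying, 1*280 = 280 < 504 = 2*252, so 1/252 is smaller: the convergent 55/9 is closer to x than 61/10.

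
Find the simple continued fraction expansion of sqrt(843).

[29; (29, 58)]

Write x_i = (sqrt(843) + m_i)/d_i with (m_0, d_0) = (0, 1). a_0 = floor(sqrt(843)) = 29, since 29^2 = 841 <= 843 < 900 = 30^2.
Iterate m_{i+1} = d_i*a_i - m_i, d_{i+1} = (843 - m_{i+1}^2)/d_i, a_{i+1} = floor((a_0 + m_{i+1})/d_{i+1}):
  m_1 = 1*29 - 0 = 29, d_1 = (843 - 29^2)/1 = 2/1 = 2, a_1 = floor((29 + 29)/2) = 29.
  m_2 = 2*29 - 29 = 29, d_2 = (843 - 29^2)/2 = 2/2 = 1, a_2 = floor((29 + 29)/1) = 58.
  m_3 = 1*58 - 29 = 29, d_3 = (843 - 29^2)/1 = 2/1 = 2: (m_3, d_3) = (m_1, d_1) = (29, 2), so from here the quotients repeat a_1, a_2; the period length is 2.
Hence the expansion of sqrt(843) is a_0 = 29 followed by the repeating block 29, 58 (period 2).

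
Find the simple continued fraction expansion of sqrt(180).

Write x_i = (sqrt(180) + m_i)/d_i with (m_0, d_0) = (0, 1). a_0 = floor(sqrt(180)) = 13, since 13^2 = 169 <= 180 < 196 = 14^2.
Iterate m_{i+1} = d_i*a_i - m_i, d_{i+1} = (180 - m_{i+1}^2)/d_i, a_{i+1} = floor((a_0 + m_{i+1})/d_{i+1}):
  m_1 = 1*13 - 0 = 13, d_1 = (180 - 13^2)/1 = 11/1 = 11, a_1 = floor((13 + 13)/11) = 2.
  m_2 = 11*2 - 13 = 9, d_2 = (180 - 9^2)/11 = 99/11 = 9, a_2 = floor((13 + 9)/9) = 2.
  m_3 = 9*2 - 9 = 9, d_3 = (180 - 9^2)/9 = 99/9 = 11, a_3 = floor((13 + 9)/11) = 2.
  m_4 = 11*2 - 9 = 13, d_4 = (180 - 13^2)/11 = 11/11 = 1, a_4 = floor((13 + 13)/1) = 26.
  m_5 = 1*26 - 13 = 13, d_5 = (180 - 13^2)/1 = 11/1 = 11: (m_5, d_5) = (m_1, d_1) = (13, 11), so from here the quotients repeat a_1, ..., a_4; the period length is 4.
Hence the expansion of sqrt(180) is a_0 = 13 followed by the repeating block 2, 2, 2, 26 (period 4).

[13; (2, 2, 2, 26)]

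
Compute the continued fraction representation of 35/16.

[2; 5, 3]

Run the Euclidean algorithm on 35 and 16; the successive quotients are the partial quotients a_0, a_1, ... (each step inverts the fractional part left over by the previous one):
  35 = 2*16 + 3, so a_0 = 2.
  16 = 5*3 + 1, so a_1 = 5.
  3 = 3*1 + 0, so a_2 = 3.
The remainder reaches 0 after 3 divisions, so the expansion has 3 partial quotients, read off in order.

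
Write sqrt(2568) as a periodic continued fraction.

Write x_i = (sqrt(2568) + m_i)/d_i with (m_0, d_0) = (0, 1). a_0 = floor(sqrt(2568)) = 50, since 50^2 = 2500 <= 2568 < 2601 = 51^2.
Iterate m_{i+1} = d_i*a_i - m_i, d_{i+1} = (2568 - m_{i+1}^2)/d_i, a_{i+1} = floor((a_0 + m_{i+1})/d_{i+1}):
  m_1 = 1*50 - 0 = 50, d_1 = (2568 - 50^2)/1 = 68/1 = 68, a_1 = floor((50 + 50)/68) = 1.
  m_2 = 68*1 - 50 = 18, d_2 = (2568 - 18^2)/68 = 2244/68 = 33, a_2 = floor((50 + 18)/33) = 2.
  m_3 = 33*2 - 18 = 48, d_3 = (2568 - 48^2)/33 = 264/33 = 8, a_3 = floor((50 + 48)/8) = 12.
  m_4 = 8*12 - 48 = 48, d_4 = (2568 - 48^2)/8 = 264/8 = 33, a_4 = floor((50 + 48)/33) = 2.
  m_5 = 33*2 - 48 = 18, d_5 = (2568 - 18^2)/33 = 2244/33 = 68, a_5 = floor((50 + 18)/68) = 1.
  m_6 = 68*1 - 18 = 50, d_6 = (2568 - 50^2)/68 = 68/68 = 1, a_6 = floor((50 + 50)/1) = 100.
  m_7 = 1*100 - 50 = 50, d_7 = (2568 - 50^2)/1 = 68/1 = 68: (m_7, d_7) = (m_1, d_1) = (50, 68), so from here the quotients repeat a_1, ..., a_6; the period length is 6.
Hence the expansion of sqrt(2568) is a_0 = 50 followed by the repeating block 1, 2, 12, 2, 1, 100 (period 6).

[50; (1, 2, 12, 2, 1, 100)]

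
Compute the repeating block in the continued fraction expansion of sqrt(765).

Write x_i = (sqrt(765) + m_i)/d_i with (m_0, d_0) = (0, 1). a_0 = floor(sqrt(765)) = 27, since 27^2 = 729 <= 765 < 784 = 28^2.
Iterate m_{i+1} = d_i*a_i - m_i, d_{i+1} = (765 - m_{i+1}^2)/d_i, a_{i+1} = floor((a_0 + m_{i+1})/d_{i+1}):
  m_1 = 1*27 - 0 = 27, d_1 = (765 - 27^2)/1 = 36/1 = 36, a_1 = floor((27 + 27)/36) = 1.
  m_2 = 36*1 - 27 = 9, d_2 = (765 - 9^2)/36 = 684/36 = 19, a_2 = floor((27 + 9)/19) = 1.
  m_3 = 19*1 - 9 = 10, d_3 = (765 - 10^2)/19 = 665/19 = 35, a_3 = floor((27 + 10)/35) = 1.
  m_4 = 35*1 - 10 = 25, d_4 = (765 - 25^2)/35 = 140/35 = 4, a_4 = floor((27 + 25)/4) = 13.
  m_5 = 4*13 - 25 = 27, d_5 = (765 - 27^2)/4 = 36/4 = 9, a_5 = floor((27 + 27)/9) = 6.
  m_6 = 9*6 - 27 = 27, d_6 = (765 - 27^2)/9 = 36/9 = 4, a_6 = floor((27 + 27)/4) = 13.
  m_7 = 4*13 - 27 = 25, d_7 = (765 - 25^2)/4 = 140/4 = 35, a_7 = floor((27 + 25)/35) = 1.
  m_8 = 35*1 - 25 = 10, d_8 = (765 - 10^2)/35 = 665/35 = 19, a_8 = floor((27 + 10)/19) = 1.
  m_9 = 19*1 - 10 = 9, d_9 = (765 - 9^2)/19 = 684/19 = 36, a_9 = floor((27 + 9)/36) = 1.
  m_10 = 36*1 - 9 = 27, d_10 = (765 - 27^2)/36 = 36/36 = 1, a_10 = floor((27 + 27)/1) = 54.
  m_11 = 1*54 - 27 = 27, d_11 = (765 - 27^2)/1 = 36/1 = 36: (m_11, d_11) = (m_1, d_1) = (27, 36), so from here the quotients repeat a_1, ..., a_10; the period length is 10.
Hence the expansion of sqrt(765) is a_0 = 27 followed by the repeating block 1, 1, 1, 13, 6, 13, 1, 1, 1, 54 (period 10).

[27; (1, 1, 1, 13, 6, 13, 1, 1, 1, 54)]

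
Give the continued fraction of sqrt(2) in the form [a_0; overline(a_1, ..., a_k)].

Write x_i = (sqrt(2) + m_i)/d_i with (m_0, d_0) = (0, 1). a_0 = floor(sqrt(2)) = 1, since 1^2 = 1 <= 2 < 4 = 2^2.
Iterate m_{i+1} = d_i*a_i - m_i, d_{i+1} = (2 - m_{i+1}^2)/d_i, a_{i+1} = floor((a_0 + m_{i+1})/d_{i+1}):
  m_1 = 1*1 - 0 = 1, d_1 = (2 - 1^2)/1 = 1/1 = 1, a_1 = floor((1 + 1)/1) = 2.
  m_2 = 1*2 - 1 = 1, d_2 = (2 - 1^2)/1 = 1/1 = 1: (m_2, d_2) = (m_1, d_1) = (1, 1), so from here the quotient a_1 repeats; the period length is 1.
Hence the expansion of sqrt(2) is a_0 = 1 followed by the repeating block 2 (period 1).

[1; overline(2)]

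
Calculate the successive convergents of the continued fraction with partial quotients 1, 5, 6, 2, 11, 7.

Using the convergent recurrence p_i = a_i*p_{i-1} + p_{i-2}, q_i = a_i*q_{i-1} + q_{i-2} with p_{-2}=0, p_{-1}=1, q_{-2}=1, q_{-1}=0:
  i=0: a_0=1, p_0 = 1*1 + 0 = 1, q_0 = 1*0 + 1 = 1.
  i=1: a_1=5, p_1 = 5*1 + 1 = 6, q_1 = 5*1 + 0 = 5.
  i=2: a_2=6, p_2 = 6*6 + 1 = 37, q_2 = 6*5 + 1 = 31.
  i=3: a_3=2, p_3 = 2*37 + 6 = 80, q_3 = 2*31 + 5 = 67.
  i=4: a_4=11, p_4 = 11*80 + 37 = 917, q_4 = 11*67 + 31 = 768.
  i=5: a_5=7, p_5 = 7*917 + 80 = 6499, q_5 = 7*768 + 67 = 5443.

1/1, 6/5, 37/31, 80/67, 917/768, 6499/5443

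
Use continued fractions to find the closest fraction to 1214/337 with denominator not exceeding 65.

227/63

Expand x = 1214/337 as a continued fraction with the Euclidean algorithm:
  1214 = 3*337 + 203, so a_0 = 3.
  337 = 1*203 + 134, so a_1 = 1.
  203 = 1*134 + 69, so a_2 = 1.
  134 = 1*69 + 65, so a_3 = 1.
  69 = 1*65 + 4, so a_4 = 1.
  65 = 16*4 + 1, so a_5 = 16.
  4 = 4*1 + 0, so a_6 = 4.
so x = [3; 1, 1, 1, 1, 16, 4].
Convergents (p_i = a_i*p_{i-1} + p_{i-2}, q_i = a_i*q_{i-1} + q_{i-2} with p_{-2}=0, p_{-1}=1, q_{-2}=1, q_{-1}=0), until the denominator exceeds 65:
  i=0: a_0=3, p_0 = 3*1 + 0 = 3, q_0 = 3*0 + 1 = 1.
  i=1: a_1=1, p_1 = 1*3 + 1 = 4, q_1 = 1*1 + 0 = 1.
  i=2: a_2=1, p_2 = 1*4 + 3 = 7, q_2 = 1*1 + 1 = 2.
  i=3: a_3=1, p_3 = 1*7 + 4 = 11, q_3 = 1*2 + 1 = 3.
  i=4: a_4=1, p_4 = 1*11 + 7 = 18, q_4 = 1*3 + 2 = 5.
  i=5: a_5=16, p_5 = 16*18 + 11 = 299, q_5 = 16*5 + 3 = 83.
q_5 = 83 > 65, so the last convergent with denominator <= 65 is p_4/q_4 = 18/5.
The closest fraction with denominator <= 65 is either p_4/q_4 or the intermediate fraction (k*p_4 + p_3)/(k*q_4 + q_3) with the largest k >= 1 whose denominator stays <= 65; these approach x as k grows, and every other convergent or intermediate fraction in range is farther away.
Largest k: floor((65 - q_3)/q_4) = floor((65 - 3)/5) = 12.
That gives (12*18 + 11)/(12*5 + 3) = 227/63.
Compare the errors: |x - 18/5| = |1214*5 - 18*337|/(337*5) = 4/1685, and |x - 227/63| = |1214*63 - 227*337|/(337*63) = 17/21231.
Cross-multiplying, 17*1685 = 28645 < 84924 = 4*21231, so 17/21231 is smaller: the intermediate fraction 227/63 is closer to x than 18/5.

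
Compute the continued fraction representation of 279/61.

Run the Euclidean algorithm on 279 and 61; the successive quotients are the partial quotients a_0, a_1, ... (each step inverts the fractional part left over by the previous one):
  279 = 4*61 + 35, so a_0 = 4.
  61 = 1*35 + 26, so a_1 = 1.
  35 = 1*26 + 9, so a_2 = 1.
  26 = 2*9 + 8, so a_3 = 2.
  9 = 1*8 + 1, so a_4 = 1.
  8 = 8*1 + 0, so a_5 = 8.
The remainder reaches 0 after 6 divisions, so the expansion has 6 partial quotients, read off in order.

[4; 1, 1, 2, 1, 8]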